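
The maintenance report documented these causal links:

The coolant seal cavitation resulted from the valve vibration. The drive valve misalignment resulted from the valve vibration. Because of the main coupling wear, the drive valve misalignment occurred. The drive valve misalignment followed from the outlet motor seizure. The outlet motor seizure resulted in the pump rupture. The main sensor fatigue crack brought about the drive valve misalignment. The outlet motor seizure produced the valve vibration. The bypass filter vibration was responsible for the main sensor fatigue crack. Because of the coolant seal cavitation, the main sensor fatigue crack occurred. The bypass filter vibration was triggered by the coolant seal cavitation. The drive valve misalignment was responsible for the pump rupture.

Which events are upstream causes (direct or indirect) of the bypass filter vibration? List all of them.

Immediate cause of the bypass filter vibration: the coolant seal cavitation.
Further upstream: the outlet motor seizure, the valve vibration.

the coolant seal cavitation, the outlet motor seizure, the valve vibration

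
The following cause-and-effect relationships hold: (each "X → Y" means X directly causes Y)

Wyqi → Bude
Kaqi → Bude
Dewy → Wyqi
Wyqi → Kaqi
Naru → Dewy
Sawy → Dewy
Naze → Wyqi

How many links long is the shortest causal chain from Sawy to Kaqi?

3

Shortest chain: Sawy → Dewy → Wyqi → Kaqi.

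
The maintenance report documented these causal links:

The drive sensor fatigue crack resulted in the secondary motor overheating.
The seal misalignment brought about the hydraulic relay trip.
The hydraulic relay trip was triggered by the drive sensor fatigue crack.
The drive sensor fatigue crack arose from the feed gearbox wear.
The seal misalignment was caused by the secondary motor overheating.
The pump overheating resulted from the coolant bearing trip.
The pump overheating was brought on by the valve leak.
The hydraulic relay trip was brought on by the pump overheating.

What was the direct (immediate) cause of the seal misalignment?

the secondary motor overheating

Upstream contributors include the feed gearbox wear, the drive sensor fatigue crack, but only the secondary motor overheating feeds directly into the seal misalignment.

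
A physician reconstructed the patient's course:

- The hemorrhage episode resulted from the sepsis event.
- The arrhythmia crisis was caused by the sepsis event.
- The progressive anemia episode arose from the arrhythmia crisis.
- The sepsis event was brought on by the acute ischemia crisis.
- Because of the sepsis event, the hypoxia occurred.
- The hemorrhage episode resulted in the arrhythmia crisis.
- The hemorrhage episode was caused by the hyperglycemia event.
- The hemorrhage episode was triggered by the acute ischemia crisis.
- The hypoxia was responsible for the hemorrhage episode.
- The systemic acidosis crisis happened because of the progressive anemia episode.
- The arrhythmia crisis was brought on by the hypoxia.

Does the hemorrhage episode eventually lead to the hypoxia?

The hemorrhage episode leads to the arrhythmia crisis, the progressive anemia episode, the systemic acidosis crisis; the hypoxia is not among them.

No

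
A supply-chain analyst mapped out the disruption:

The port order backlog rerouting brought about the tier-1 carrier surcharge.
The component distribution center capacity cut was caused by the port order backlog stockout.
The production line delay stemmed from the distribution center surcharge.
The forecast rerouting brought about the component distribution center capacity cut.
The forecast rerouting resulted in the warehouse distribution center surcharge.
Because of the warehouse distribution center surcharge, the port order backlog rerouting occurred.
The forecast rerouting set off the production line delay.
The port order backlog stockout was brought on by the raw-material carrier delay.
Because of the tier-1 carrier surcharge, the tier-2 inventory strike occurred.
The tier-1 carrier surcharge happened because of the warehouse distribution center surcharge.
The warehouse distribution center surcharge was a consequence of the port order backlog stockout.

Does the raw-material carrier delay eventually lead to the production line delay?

The raw-material carrier delay leads to the port order backlog stockout, the warehouse distribution center surcharge, the port order backlog rerouting, the component distribution center capacity cut, the tier-1 carrier surcharge, the tier-2 inventory strike; the production line delay is not among them.

No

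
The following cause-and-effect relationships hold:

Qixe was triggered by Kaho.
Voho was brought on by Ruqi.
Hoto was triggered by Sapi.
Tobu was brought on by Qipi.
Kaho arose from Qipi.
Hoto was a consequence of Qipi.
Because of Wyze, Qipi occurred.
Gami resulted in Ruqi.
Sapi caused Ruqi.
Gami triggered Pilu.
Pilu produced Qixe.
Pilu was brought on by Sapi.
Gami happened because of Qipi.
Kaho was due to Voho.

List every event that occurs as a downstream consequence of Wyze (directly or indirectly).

Gami, Hoto, Kaho, Pilu, Qipi, Qixe, Ruqi, Tobu, Voho

Direct effects: Qipi.
2 steps out: Gami, Hoto, Tobu, Kaho.
3 steps out: Ruqi, Pilu, Qixe.
4 steps out: Voho.
Not reachable from it: Sapi.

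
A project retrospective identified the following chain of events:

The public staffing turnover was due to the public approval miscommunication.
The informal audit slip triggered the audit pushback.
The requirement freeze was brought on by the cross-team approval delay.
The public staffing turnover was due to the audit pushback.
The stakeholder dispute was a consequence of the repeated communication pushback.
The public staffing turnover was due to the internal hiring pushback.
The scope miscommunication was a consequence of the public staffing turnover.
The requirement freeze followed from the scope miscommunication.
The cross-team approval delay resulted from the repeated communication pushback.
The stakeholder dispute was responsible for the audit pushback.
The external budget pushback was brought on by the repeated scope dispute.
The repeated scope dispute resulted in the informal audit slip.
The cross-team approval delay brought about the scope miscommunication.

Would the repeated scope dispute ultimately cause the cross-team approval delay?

The repeated scope dispute leads to the external budget pushback, the informal audit slip, the audit pushback, the public staffing turnover, the scope miscommunication, the requirement freeze; the cross-team approval delay is not among them.

No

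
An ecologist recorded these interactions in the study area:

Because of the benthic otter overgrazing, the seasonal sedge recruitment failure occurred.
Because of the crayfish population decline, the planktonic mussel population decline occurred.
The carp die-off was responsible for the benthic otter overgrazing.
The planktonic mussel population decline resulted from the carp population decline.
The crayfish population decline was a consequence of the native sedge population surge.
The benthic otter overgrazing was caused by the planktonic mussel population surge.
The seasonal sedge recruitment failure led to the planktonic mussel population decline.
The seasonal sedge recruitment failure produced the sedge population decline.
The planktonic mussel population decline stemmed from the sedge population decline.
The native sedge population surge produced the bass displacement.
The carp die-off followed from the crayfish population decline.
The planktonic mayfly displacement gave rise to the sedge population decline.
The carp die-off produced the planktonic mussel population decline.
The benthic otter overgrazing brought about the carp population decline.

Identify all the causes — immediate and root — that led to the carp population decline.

the benthic otter overgrazing, the carp die-off, the crayfish population decline, the native sedge population surge, the planktonic mussel population surge

Immediate cause of the carp population decline: the benthic otter overgrazing.
Further upstream: the native sedge population surge, the crayfish population decline, the carp die-off, the planktonic mussel population surge.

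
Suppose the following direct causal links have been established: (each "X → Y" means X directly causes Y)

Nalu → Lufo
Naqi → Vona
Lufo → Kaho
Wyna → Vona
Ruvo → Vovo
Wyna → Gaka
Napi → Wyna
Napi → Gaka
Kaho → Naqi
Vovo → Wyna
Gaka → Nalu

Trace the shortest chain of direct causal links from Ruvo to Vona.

Ruvo → Vovo
Vovo → Wyna
Wyna → Vona
Length: 3 steps.

Ruvo → Vovo → Wyna → Vona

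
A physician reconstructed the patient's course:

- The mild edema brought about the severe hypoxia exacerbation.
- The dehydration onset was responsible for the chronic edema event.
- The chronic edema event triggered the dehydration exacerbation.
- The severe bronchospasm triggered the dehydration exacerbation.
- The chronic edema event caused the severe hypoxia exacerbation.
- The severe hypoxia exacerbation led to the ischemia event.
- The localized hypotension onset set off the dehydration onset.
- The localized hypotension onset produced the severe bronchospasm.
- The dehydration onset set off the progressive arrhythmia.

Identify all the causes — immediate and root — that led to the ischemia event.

the chronic edema event, the dehydration onset, the localized hypotension onset, the mild edema, the severe hypoxia exacerbation

Immediate cause of the ischemia event: the severe hypoxia exacerbation.
Further upstream: the localized hypotension onset, the dehydration onset, the chronic edema event, the mild edema.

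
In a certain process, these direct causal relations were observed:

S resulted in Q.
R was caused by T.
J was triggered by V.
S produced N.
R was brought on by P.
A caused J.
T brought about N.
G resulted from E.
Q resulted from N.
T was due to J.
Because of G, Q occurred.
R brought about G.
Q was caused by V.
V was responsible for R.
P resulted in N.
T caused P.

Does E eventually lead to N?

E leads to G, Q; N is not among them.

No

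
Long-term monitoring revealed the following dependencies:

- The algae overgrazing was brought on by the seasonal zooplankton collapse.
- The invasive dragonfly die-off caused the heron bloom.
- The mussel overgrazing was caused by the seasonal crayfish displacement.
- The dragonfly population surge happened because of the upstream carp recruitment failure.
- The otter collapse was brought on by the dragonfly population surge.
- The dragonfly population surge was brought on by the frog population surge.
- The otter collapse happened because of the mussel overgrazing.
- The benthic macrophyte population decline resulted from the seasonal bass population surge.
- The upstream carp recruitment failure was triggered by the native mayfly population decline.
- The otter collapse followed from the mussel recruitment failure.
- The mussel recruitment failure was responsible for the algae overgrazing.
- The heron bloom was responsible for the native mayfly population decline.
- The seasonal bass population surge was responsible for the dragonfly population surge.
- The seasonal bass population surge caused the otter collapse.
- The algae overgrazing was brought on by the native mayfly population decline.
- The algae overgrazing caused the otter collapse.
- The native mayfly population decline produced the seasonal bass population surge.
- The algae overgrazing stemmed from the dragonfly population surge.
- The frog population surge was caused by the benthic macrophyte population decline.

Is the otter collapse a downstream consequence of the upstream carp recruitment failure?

Yes

There is a causal chain: the upstream carp recruitment failure → the dragonfly population surge → the otter collapse.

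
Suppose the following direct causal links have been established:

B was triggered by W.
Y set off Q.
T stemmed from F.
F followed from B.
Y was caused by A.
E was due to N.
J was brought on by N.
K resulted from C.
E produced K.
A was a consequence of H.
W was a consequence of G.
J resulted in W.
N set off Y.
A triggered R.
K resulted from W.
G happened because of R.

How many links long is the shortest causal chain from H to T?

7

Shortest chain: H → A → R → G → W → B → F → T.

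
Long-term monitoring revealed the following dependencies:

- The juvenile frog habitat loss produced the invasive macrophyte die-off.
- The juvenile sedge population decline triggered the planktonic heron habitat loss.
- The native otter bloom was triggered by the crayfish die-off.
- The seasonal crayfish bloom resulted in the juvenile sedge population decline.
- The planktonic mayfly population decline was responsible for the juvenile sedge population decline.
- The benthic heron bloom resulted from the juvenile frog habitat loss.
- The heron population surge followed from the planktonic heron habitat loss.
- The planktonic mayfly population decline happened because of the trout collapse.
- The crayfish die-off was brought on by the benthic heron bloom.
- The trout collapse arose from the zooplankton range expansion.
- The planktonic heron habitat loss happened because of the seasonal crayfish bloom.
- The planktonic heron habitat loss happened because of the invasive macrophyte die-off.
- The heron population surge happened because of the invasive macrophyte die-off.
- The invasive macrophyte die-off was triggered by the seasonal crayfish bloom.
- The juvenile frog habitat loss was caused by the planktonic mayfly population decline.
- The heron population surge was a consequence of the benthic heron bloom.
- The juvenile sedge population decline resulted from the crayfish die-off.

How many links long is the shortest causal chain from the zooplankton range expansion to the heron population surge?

Shortest chain: the zooplankton range expansion → the trout collapse → the planktonic mayfly population decline → the juvenile frog habitat loss → the benthic heron bloom → the heron population surge.

5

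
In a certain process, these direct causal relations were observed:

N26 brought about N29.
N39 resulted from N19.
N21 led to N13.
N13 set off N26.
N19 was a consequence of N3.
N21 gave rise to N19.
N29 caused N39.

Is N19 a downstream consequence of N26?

N26 leads to N29, N39; N19 is not among them.

No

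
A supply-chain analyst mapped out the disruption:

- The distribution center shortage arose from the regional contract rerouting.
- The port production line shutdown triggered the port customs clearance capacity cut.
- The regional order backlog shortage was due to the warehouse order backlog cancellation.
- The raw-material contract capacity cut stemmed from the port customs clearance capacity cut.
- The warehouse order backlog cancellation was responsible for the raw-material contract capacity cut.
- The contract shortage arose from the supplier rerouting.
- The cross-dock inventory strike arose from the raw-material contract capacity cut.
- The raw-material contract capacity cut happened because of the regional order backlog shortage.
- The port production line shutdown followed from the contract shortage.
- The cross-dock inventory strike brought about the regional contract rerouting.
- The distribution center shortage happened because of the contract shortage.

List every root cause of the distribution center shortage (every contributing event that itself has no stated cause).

the supplier rerouting, the warehouse order backlog cancellation

Tracing upstream from the distribution center shortage: the distribution center shortage ← the regional contract rerouting ← the cross-dock inventory strike ← the raw-material contract capacity cut ← the warehouse order backlog cancellation.
A separate upstream branch: the distribution center shortage ← the contract shortage ← the supplier rerouting.
Each of those chain origins has no stated cause.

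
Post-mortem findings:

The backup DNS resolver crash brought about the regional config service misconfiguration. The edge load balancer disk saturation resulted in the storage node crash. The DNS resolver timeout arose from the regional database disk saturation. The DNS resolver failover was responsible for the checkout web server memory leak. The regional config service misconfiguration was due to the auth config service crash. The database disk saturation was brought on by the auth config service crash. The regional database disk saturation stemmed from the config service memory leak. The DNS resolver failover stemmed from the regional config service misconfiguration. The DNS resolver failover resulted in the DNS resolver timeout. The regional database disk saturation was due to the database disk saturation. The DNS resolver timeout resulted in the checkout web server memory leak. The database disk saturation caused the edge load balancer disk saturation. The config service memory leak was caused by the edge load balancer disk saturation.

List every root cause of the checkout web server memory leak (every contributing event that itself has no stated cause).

the auth config service crash, the backup DNS resolver crash

Tracing upstream from the checkout web server memory leak: the checkout web server memory leak ← the DNS resolver failover ← the regional config service misconfiguration ← the backup DNS resolver crash.
A separate upstream branch: the checkout web server memory leak ← the DNS resolver failover ← the regional config service misconfiguration ← the auth config service crash.
Each of those chain origins has no stated cause.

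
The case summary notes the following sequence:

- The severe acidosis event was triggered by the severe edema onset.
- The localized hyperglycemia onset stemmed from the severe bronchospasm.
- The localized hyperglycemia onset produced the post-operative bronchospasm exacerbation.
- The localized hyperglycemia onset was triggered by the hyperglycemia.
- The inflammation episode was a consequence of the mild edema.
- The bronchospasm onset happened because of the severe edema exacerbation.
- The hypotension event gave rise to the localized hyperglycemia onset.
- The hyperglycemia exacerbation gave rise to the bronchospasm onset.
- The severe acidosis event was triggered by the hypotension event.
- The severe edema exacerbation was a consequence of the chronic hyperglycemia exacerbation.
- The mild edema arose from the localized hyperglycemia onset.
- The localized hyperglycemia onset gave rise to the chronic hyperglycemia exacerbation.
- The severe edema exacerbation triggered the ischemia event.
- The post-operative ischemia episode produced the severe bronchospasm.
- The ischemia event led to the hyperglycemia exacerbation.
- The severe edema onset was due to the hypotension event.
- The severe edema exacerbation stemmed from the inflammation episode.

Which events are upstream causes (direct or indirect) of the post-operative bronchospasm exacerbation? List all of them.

Immediate cause of the post-operative bronchospasm exacerbation: the localized hyperglycemia onset.
Further upstream: the hypotension event, the post-operative ischemia episode, the severe bronchospasm, the hyperglycemia.

the hyperglycemia, the hypotension event, the localized hyperglycemia onset, the post-operative ischemia episode, the severe bronchospasm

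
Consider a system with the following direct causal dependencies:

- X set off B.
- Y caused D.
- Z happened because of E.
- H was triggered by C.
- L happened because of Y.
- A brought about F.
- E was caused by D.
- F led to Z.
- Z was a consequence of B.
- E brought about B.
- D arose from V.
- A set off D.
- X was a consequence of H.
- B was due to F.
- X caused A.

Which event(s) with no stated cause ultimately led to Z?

C, V, Y

Tracing upstream from Z: Z ← B ← X ← H ← C.
A separate upstream branch: Z ← E ← D ← Y.
A separate upstream branch: Z ← E ← D ← V.
Each of those chain origins has no stated cause.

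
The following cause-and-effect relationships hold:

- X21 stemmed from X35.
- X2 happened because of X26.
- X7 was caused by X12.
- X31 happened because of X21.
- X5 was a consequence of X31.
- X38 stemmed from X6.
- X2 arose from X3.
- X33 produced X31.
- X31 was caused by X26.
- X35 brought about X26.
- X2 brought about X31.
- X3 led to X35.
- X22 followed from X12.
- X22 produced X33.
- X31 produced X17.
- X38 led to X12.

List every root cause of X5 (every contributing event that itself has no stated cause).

Tracing upstream from X5: X5 ← X31 ← X33 ← X22 ← X12 ← X38 ← X6.
A separate upstream branch: X5 ← X31 ← X2 ← X3.
Each of those chain origins has no stated cause.

X3, X6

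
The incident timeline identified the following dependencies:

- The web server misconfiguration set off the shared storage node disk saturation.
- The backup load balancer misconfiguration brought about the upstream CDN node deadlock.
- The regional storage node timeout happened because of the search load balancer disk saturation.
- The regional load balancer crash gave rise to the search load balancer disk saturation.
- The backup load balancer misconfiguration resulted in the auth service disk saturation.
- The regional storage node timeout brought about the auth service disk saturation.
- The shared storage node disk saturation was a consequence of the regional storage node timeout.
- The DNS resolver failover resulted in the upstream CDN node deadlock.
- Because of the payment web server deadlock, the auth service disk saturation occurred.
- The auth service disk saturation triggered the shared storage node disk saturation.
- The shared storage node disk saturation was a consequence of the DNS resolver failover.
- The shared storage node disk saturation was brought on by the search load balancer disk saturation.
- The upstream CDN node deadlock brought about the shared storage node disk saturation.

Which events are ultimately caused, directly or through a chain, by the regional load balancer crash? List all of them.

Direct effects: the search load balancer disk saturation.
2 steps out: the regional storage node timeout, the shared storage node disk saturation.
3 steps out: the auth service disk saturation.
Not reachable from it: the backup load balancer misconfiguration, the web server misconfiguration, the payment web server deadlock, the DNS resolver failover, the upstream CDN node deadlock.

the auth service disk saturation, the regional storage node timeout, the search load balancer disk saturation, the shared storage node disk saturation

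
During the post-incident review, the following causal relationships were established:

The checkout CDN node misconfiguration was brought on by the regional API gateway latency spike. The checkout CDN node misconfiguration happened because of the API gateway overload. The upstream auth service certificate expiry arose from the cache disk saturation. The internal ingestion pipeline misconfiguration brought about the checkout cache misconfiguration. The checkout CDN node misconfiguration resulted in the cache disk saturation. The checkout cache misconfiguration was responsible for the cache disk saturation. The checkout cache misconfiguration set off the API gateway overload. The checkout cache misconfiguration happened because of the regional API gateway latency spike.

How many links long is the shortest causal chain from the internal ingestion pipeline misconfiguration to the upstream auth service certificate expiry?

3

Shortest chain: the internal ingestion pipeline misconfiguration → the checkout cache misconfiguration → the cache disk saturation → the upstream auth service certificate expiry.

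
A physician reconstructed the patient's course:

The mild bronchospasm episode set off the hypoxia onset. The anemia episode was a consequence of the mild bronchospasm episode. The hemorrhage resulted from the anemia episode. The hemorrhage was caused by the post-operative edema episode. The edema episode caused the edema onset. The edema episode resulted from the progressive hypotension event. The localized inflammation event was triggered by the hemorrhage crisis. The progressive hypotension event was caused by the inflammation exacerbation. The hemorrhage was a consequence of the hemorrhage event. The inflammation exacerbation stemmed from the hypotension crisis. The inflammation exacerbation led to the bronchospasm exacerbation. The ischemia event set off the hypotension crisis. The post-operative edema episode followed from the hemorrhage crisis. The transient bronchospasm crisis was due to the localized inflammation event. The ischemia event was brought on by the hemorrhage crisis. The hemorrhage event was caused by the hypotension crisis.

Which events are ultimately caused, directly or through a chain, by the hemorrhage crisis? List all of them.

Direct effects: the ischemia event, the post-operative edema episode, the localized inflammation event.
2 steps out: the hypotension crisis, the hemorrhage, the transient bronchospasm crisis.
3 steps out: the inflammation exacerbation, the hemorrhage event.
4 steps out: the bronchospasm exacerbation, the progressive hypotension event.
5 steps out: the edema episode.
6 steps out: the edema onset.
Not reachable from it: the mild bronchospasm episode, the hypoxia onset, the anemia episode.

the bronchospasm exacerbation, the edema episode, the edema onset, the hemorrhage, the hemorrhage event, the hypotension crisis, the inflammation exacerbation, the ischemia event, the localized inflammation event, the post-operative edema episode, the progressive hypotension event, the transient bronchospasm crisis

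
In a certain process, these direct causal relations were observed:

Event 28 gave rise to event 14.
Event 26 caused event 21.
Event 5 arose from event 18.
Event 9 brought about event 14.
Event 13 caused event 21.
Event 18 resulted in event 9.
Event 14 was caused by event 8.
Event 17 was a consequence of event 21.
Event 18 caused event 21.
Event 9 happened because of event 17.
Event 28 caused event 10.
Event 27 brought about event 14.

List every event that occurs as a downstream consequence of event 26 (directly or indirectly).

event 14, event 17, event 21, event 9

Direct effects: event 21.
2 steps out: event 17.
3 steps out: event 9.
4 steps out: event 14.
Not reachable from it: event 18, event 5, event 27, event 13, event 28, event 10, event 8.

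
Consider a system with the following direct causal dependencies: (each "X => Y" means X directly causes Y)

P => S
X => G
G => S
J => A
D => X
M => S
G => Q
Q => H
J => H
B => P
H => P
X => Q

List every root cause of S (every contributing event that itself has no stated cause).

B, D, J, M

Tracing upstream from S: S ← P ← H ← J.
A separate upstream branch: S ← G ← X ← D.
A separate upstream branch: S ← M.
A separate upstream branch: S ← P ← B.
Each of those chain origins has no stated cause.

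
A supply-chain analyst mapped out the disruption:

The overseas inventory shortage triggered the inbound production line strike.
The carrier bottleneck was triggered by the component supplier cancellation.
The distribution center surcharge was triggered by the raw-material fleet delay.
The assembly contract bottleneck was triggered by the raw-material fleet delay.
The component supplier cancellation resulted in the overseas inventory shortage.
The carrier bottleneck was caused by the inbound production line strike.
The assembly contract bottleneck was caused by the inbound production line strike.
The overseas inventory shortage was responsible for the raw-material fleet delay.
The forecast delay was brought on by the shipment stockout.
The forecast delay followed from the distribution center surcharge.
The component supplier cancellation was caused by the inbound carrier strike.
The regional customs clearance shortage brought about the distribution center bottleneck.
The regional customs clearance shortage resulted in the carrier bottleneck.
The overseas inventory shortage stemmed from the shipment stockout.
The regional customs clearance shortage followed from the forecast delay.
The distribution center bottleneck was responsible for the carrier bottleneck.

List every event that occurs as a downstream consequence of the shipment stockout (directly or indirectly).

the assembly contract bottleneck, the carrier bottleneck, the distribution center bottleneck, the distribution center surcharge, the forecast delay, the inbound production line strike, the overseas inventory shortage, the raw-material fleet delay, the regional customs clearance shortage

Direct effects: the overseas inventory shortage, the forecast delay.
2 steps out: the raw-material fleet delay, the inbound production line strike, the regional customs clearance shortage.
3 steps out: the distribution center surcharge, the assembly contract bottleneck, the distribution center bottleneck, the carrier bottleneck.
Not reachable from it: the inbound carrier strike, the component supplier cancellation.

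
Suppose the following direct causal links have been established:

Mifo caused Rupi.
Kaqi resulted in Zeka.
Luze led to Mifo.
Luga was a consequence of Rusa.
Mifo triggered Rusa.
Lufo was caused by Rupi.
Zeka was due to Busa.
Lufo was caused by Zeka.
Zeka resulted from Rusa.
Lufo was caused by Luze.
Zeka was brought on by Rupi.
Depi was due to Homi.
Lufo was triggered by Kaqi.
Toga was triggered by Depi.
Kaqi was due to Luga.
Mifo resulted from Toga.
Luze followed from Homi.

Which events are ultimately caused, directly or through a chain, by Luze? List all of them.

Kaqi, Lufo, Luga, Mifo, Rupi, Rusa, Zeka

Direct effects: Mifo, Lufo.
2 steps out: Rupi, Rusa.
3 steps out: Luga, Zeka.
4 steps out: Kaqi.
Not reachable from it: Homi, Depi, Toga, Busa.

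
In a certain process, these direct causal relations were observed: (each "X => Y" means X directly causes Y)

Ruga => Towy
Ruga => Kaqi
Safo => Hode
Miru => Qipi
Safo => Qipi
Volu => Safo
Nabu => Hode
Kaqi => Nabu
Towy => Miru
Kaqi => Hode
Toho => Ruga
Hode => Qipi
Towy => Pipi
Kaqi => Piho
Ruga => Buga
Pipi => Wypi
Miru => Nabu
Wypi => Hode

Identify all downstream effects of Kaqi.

Hode, Nabu, Piho, Qipi

Direct effects: Nabu, Piho, Hode.
2 steps out: Qipi.
Not reachable from it: Toho, Ruga, Towy, Pipi, Miru, Buga, Volu, Wypi, Safo.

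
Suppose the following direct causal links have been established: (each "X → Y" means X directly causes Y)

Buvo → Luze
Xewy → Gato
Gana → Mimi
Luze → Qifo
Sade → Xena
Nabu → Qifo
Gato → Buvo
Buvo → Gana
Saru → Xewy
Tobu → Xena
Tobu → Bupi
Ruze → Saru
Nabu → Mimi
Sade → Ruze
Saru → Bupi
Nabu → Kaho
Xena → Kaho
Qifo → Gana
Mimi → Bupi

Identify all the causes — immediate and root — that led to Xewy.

Ruze, Sade, Saru

Immediate cause of Xewy: Saru.
Further upstream: Sade, Ruze.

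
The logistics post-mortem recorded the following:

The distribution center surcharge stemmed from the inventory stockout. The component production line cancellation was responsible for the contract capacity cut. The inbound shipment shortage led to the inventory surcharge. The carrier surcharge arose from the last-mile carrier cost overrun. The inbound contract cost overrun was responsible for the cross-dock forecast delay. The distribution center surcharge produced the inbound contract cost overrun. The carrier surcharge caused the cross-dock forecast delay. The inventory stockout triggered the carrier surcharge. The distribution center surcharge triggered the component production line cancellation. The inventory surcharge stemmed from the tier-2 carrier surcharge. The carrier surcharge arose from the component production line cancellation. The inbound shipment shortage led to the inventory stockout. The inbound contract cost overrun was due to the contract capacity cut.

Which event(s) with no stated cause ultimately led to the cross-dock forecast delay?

Tracing upstream from the cross-dock forecast delay: the cross-dock forecast delay ← the carrier surcharge ← the inventory stockout ← the inbound shipment shortage.
A separate upstream branch: the cross-dock forecast delay ← the carrier surcharge ← the last-mile carrier cost overrun.
Each of those chain origins has no stated cause.

the inbound shipment shortage, the last-mile carrier cost overrun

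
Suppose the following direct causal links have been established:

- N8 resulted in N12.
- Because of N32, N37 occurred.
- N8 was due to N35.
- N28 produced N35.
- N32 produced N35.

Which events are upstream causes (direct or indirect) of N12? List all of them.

N28, N32, N35, N8

Immediate cause of N12: N8.
Further upstream: N32, N35, N28.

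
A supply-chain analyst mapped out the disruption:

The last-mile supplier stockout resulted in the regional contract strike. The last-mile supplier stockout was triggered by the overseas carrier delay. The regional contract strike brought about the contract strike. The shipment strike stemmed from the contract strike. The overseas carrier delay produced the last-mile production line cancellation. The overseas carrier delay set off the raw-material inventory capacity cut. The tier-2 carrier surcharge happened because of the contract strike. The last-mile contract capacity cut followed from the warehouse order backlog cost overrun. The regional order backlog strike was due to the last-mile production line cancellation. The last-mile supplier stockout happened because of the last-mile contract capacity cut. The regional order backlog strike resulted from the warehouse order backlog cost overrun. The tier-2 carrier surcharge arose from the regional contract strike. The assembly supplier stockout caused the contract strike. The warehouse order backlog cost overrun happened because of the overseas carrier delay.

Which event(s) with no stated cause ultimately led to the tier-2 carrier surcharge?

the assembly supplier stockout, the overseas carrier delay

Tracing upstream from the tier-2 carrier surcharge: the tier-2 carrier surcharge ← the regional contract strike ← the last-mile supplier stockout ← the overseas carrier delay.
A separate upstream branch: the tier-2 carrier surcharge ← the contract strike ← the assembly supplier stockout.
Each of those chain origins has no stated cause.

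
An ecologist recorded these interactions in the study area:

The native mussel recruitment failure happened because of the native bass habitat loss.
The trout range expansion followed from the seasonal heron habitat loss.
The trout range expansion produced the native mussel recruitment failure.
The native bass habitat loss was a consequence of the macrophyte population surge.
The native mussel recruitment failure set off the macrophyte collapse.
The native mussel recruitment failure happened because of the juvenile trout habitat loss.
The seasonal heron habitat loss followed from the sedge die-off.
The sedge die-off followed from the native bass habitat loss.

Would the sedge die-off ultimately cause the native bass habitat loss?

No

The sedge die-off leads to the seasonal heron habitat loss, the trout range expansion, the native mussel recruitment failure, the macrophyte collapse; the native bass habitat loss is not among them.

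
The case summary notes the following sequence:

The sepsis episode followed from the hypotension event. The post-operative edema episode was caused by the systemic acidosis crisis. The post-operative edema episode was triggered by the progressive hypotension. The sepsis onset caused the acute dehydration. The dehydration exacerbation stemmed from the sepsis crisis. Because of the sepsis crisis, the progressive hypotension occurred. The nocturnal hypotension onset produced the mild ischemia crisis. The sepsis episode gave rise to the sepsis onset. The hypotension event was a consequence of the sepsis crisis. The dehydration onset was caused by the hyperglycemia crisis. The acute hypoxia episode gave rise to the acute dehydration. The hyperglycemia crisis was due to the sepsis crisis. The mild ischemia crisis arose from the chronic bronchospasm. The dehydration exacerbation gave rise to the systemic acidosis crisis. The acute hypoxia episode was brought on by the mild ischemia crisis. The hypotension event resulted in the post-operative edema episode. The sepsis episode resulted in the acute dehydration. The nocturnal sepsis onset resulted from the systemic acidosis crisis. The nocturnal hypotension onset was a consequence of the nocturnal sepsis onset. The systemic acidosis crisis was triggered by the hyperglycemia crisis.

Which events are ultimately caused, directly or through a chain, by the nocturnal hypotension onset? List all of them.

the acute dehydration, the acute hypoxia episode, the mild ischemia crisis

Direct effects: the mild ischemia crisis.
2 steps out: the acute hypoxia episode.
3 steps out: the acute dehydration.
Not reachable from it: the sepsis crisis, the progressive hypotension, the chronic bronchospasm, the hypotension event, the hyperglycemia crisis, the dehydration exacerbation, the dehydration onset, the systemic acidosis crisis, the nocturnal sepsis onset, the sepsis episode, the sepsis onset, the post-operative edema episode.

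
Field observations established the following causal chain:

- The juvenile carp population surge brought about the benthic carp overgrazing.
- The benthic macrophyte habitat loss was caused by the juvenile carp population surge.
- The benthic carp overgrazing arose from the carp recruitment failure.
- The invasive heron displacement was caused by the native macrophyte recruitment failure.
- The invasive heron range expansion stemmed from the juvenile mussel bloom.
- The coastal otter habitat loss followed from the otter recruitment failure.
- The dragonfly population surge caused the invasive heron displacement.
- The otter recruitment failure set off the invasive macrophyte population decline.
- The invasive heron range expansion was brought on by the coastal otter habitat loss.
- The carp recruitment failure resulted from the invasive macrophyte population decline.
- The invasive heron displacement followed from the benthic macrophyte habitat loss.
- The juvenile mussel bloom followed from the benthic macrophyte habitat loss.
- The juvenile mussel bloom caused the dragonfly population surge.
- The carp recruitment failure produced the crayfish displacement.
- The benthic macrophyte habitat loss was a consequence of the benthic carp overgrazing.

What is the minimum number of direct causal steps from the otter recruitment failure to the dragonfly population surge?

6

Shortest chain: the otter recruitment failure → the invasive macrophyte population decline → the carp recruitment failure → the benthic carp overgrazing → the benthic macrophyte habitat loss → the juvenile mussel bloom → the dragonfly population surge.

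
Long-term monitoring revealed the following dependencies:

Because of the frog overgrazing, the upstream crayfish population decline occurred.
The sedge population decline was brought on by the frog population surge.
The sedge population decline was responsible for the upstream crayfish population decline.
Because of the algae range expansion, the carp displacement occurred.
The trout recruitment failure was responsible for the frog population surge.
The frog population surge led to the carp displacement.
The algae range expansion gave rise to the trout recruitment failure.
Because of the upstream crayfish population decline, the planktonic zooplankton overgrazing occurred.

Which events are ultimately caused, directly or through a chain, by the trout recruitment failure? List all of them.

Direct effects: the frog population surge.
2 steps out: the carp displacement, the sedge population decline.
3 steps out: the upstream crayfish population decline.
4 steps out: the planktonic zooplankton overgrazing.
Not reachable from it: the algae range expansion, the frog overgrazing.

the carp displacement, the frog population surge, the planktonic zooplankton overgrazing, the sedge population decline, the upstream crayfish population decline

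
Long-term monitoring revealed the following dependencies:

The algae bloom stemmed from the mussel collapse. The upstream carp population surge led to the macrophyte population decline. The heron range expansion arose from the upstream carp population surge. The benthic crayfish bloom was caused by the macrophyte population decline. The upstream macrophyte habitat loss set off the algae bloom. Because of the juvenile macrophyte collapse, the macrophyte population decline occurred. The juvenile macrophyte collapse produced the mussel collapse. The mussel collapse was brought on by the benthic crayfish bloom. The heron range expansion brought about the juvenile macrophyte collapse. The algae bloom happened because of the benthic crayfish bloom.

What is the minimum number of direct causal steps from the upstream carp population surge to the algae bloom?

Shortest chain: the upstream carp population surge → the macrophyte population decline → the benthic crayfish bloom → the algae bloom.

3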